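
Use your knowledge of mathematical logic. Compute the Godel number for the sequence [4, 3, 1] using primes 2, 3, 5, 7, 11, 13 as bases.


Encode each element as an exponent of the corresponding prime:
  2^4 = 16
  3^3 = 27
  5^1 = 5
Product = 16 * 27 * 5 = 2160

2160


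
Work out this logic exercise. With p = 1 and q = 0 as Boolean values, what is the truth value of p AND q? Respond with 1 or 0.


p = 1, q = 0
Operation: p AND q
Evaluate: 1 AND 0 = 0

0


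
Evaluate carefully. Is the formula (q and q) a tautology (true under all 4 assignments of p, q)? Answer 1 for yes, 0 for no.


Check all 4 assignments:
p=0, q=0: 0
p=0, q=1: 1
p=1, q=0: 0
p=1, q=1: 1
Satisfying count = 2/4.
Tautology iff count = 4: no.

0


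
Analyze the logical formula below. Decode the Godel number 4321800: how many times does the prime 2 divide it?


Factorize 4321800 by dividing by 2 repeatedly.
Division steps: 2 divides 4321800 exactly 3 time(s).
Exponent of 2 = 3

3


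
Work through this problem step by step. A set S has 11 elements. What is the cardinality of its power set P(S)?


The power set of a set with n elements has 2^n elements.
|P(S)| = 2^11 = 2048

2048


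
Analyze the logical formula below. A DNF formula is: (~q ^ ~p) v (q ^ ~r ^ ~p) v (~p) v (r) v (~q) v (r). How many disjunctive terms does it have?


A DNF formula is a disjunction of terms (conjunctions).
Terms are separated by v.
Counting the disjuncts: 6 terms.

6


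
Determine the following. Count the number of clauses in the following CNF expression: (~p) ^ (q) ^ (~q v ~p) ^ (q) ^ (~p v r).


A CNF formula is a conjunction of clauses.
Clauses are separated by ^.
Counting the conjuncts: 5 clauses.

5


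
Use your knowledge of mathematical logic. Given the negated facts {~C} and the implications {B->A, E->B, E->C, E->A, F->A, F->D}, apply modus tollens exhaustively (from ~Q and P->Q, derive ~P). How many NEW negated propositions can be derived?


Initial negated facts: {~C}
Apply modus tollens to closure:
  ~C and E->C  =>  ~E
Final negated: {~C, ~E}
New negations: {~E}
Count = 1

1


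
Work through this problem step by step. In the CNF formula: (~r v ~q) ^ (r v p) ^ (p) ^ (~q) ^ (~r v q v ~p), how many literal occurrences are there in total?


Counting literals in each clause:
Clause 1: 2 literal(s)
Clause 2: 2 literal(s)
Clause 3: 1 literal(s)
Clause 4: 1 literal(s)
Clause 5: 3 literal(s)
Total = 9

9


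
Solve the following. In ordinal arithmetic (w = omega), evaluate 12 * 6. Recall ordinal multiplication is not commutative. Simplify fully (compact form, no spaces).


Compute 12 * 6.
Ordinal * is associative and left-distributive over +, but NOT commutative; for finite n>1, n*w = w but w*n stays w*n.
Both finite; ordinal * agrees with natural *: 12 * 6 = 72.
Result = 72

72


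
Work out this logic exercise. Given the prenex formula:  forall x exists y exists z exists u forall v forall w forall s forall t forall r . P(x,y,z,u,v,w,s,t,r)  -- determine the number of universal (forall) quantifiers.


Quantifier prefix: forall x exists y exists z exists u forall v forall w forall s forall t forall r
Mark each quantifier type:
  U E E E U U U U U
Universal count = 6, Existential count = 3
Asked for universal (forall) quantifiers: 6

6


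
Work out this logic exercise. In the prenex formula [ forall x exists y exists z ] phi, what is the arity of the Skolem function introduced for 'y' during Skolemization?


Quantifier prefix: forall x exists y exists z
'y' is existentially quantified at position 2.
Universal variables preceding it: x
Skolem function arity = 1

1


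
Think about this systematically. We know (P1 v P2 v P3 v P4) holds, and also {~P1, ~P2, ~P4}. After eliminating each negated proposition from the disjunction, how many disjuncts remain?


Original disjuncts (4): P1, P2, P3, P4
Negated (eliminate): ~P1, ~P2, ~P4
Remaining disjuncts: P3
Count = 4 - 3 = 1

1


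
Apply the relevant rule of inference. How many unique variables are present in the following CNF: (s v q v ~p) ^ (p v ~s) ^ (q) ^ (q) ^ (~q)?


Identify each variable that appears in the formula.
Variables found: p, q, s
Count = 3

3


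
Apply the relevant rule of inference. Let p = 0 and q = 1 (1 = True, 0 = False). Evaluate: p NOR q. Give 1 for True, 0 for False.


p = 0, q = 1
Operation: p NOR q
Evaluate: 0 NOR 1 = 0

0


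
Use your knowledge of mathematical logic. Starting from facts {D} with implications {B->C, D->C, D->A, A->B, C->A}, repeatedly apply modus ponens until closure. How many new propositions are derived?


Initial facts: {D}
Apply modus ponens to closure:
  D and D->C  =>  C
  D and D->A  =>  A
  A and A->B  =>  B
Final known: {A, B, C, D}
New propositions: {A, B, C}
Count = 3

3


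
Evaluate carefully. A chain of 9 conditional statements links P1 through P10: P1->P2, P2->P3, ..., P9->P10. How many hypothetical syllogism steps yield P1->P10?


With 9 implications in a chain connecting 10 propositions:
P1->P2, P2->P3, ..., P9->P10
Steps needed = (number of implications) - 1 = 9 - 1 = 8

8


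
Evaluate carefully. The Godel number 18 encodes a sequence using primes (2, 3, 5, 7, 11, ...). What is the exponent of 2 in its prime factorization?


Factorize 18 by dividing by 2 repeatedly.
Division steps: 2 divides 18 exactly 1 time(s).
Exponent of 2 = 1

1


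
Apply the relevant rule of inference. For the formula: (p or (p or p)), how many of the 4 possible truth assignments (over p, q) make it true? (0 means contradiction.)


Check all 4 assignments:
p=0, q=0: 0
p=0, q=1: 0
p=1, q=0: 1
p=1, q=1: 1
Count of True = 2

2


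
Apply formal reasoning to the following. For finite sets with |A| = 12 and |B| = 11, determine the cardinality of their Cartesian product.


The Cartesian product A x B contains all ordered pairs (a, b).
|A x B| = |A| * |B| = 12 * 11 = 132

132


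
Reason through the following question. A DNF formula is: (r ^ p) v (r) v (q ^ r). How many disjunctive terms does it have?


A DNF formula is a disjunction of terms (conjunctions).
Terms are separated by v.
Counting the disjuncts: 3 terms.

3


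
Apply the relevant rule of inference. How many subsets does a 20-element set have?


The power set of a set with n elements has 2^n elements.
|P(S)| = 2^20 = 1048576

1048576


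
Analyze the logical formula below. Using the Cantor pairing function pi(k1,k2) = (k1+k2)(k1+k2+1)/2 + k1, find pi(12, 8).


k1 + k2 = 20
(k1+k2)(k1+k2+1)/2 = 20 * 21 / 2 = 210
pi = 210 + 12 = 222

222


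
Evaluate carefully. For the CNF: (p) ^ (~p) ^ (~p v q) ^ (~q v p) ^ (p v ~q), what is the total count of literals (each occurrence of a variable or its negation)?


Counting literals in each clause:
Clause 1: 1 literal(s)
Clause 2: 1 literal(s)
Clause 3: 2 literal(s)
Clause 4: 2 literal(s)
Clause 5: 2 literal(s)
Total = 8

8


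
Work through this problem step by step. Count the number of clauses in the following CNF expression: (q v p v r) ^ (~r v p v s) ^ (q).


A CNF formula is a conjunction of clauses.
Clauses are separated by ^.
Counting the conjuncts: 3 clauses.

3


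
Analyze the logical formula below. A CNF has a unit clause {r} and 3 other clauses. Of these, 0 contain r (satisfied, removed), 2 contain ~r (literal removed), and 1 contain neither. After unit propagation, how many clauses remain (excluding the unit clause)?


Satisfied (removed): 0
Shortened (remain): 2
Unchanged (remain): 1
Remaining = 2 + 1 = 3

3


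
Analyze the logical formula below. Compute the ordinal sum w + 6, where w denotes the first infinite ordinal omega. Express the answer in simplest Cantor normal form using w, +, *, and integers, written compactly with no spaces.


Compute w + 6.
Ordinal + is associative but NOT commutative; for finite n>0, n + w = w but w + n stays w+n.
w + 6 is already in normal form (a successor ordinal beyond w).
Result = w+6

w+6


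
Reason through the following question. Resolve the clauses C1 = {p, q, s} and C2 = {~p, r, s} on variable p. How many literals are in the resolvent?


Remove p from C1 and ~p from C2.
C1 remainder: {q, s}
C2 remainder: {r, s}
Union (resolvent): {q, r, s}
Resolvent has 3 literal(s).

3


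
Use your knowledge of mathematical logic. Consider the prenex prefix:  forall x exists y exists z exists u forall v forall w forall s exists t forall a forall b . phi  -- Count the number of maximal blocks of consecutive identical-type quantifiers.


Quantifier-type sequence: A E E E A A A E A A  (A=forall, E=exists)
Group into maximal same-type runs:
  Ax1 | Ex3 | Ax3 | Ex1 | Ax2
Number of blocks = 5

5


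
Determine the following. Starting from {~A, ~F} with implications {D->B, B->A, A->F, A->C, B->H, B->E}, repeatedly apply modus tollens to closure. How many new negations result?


Initial negated facts: {~A, ~F}
Apply modus tollens to closure:
  ~A and B->A  =>  ~B
  ~B and D->B  =>  ~D
Final negated: {~A, ~B, ~D, ~F}
New negations: {~B, ~D}
Count = 2

2


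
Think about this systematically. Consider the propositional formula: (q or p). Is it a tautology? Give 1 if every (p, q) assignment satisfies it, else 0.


Check all 4 assignments:
p=0, q=0: 0
p=0, q=1: 1
p=1, q=0: 1
p=1, q=1: 1
Satisfying count = 3/4.
Tautology iff count = 4: no.

0


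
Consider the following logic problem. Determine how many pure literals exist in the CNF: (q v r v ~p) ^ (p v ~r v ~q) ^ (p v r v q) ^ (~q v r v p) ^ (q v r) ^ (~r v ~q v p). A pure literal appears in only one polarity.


Check each variable for pure literal status:
p: mixed (not pure)
q: mixed (not pure)
r: mixed (not pure)
Pure literal count = 0

0


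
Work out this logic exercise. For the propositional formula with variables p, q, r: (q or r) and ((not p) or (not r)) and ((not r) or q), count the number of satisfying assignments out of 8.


Evaluate all 8 assignments for p, q, r:
p=0, q=0, r=0: 0
p=0, q=0, r=1: 0
p=0, q=1, r=0: 1
p=0, q=1, r=1: 1
p=1, q=0, r=0: 0
p=1, q=0, r=1: 0
p=1, q=1, r=0: 1
p=1, q=1, r=1: 0
Satisfying count = 3

3


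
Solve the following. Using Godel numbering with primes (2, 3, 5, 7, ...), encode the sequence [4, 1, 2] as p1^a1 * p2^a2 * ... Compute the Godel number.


Encode each element as an exponent of the corresponding prime:
  2^4 = 16
  3^1 = 3
  5^2 = 25
Product = 16 * 3 * 25 = 1200

1200


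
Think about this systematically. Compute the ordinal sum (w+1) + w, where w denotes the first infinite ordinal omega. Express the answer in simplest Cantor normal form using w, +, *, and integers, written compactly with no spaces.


Compute (w+1) + w.
Ordinal + is associative but NOT commutative; for finite n>0, n + w = w but w + n stays w+n.
(w+1) + w = w + (1+w) = w + w = w*2 (the finite tail 1 is absorbed by the right w).
Result = w*2

w*2


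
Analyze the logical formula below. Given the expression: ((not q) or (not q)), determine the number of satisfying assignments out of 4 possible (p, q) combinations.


Check all 4 assignments:
p=0, q=0: 1
p=0, q=1: 0
p=1, q=0: 1
p=1, q=1: 0
Count of True = 2

2


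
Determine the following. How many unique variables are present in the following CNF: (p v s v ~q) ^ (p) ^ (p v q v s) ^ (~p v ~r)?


Identify each variable that appears in the formula.
Variables found: p, q, r, s
Count = 4

4


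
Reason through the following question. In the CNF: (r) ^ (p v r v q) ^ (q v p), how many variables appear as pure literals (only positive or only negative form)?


Check each variable for pure literal status:
p: pure positive
q: pure positive
r: pure positive
Pure literal count = 3

3


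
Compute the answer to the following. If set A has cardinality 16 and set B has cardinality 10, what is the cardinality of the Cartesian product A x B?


The Cartesian product A x B contains all ordered pairs (a, b).
|A x B| = |A| * |B| = 16 * 10 = 160

160


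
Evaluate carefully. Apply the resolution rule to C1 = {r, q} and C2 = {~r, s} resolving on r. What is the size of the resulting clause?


Remove r from C1 and ~r from C2.
C1 remainder: {q}
C2 remainder: {s}
Union (resolvent): {q, s}
Resolvent has 2 literal(s).

2


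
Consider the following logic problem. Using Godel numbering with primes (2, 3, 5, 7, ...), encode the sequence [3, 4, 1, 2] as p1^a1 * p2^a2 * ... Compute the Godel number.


Encode each element as an exponent of the corresponding prime:
  2^3 = 8
  3^4 = 81
  5^1 = 5
  7^2 = 49
Product = 8 * 81 * 5 * 49 = 158760

158760


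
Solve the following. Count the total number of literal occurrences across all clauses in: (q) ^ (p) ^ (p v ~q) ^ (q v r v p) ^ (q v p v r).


Counting literals in each clause:
Clause 1: 1 literal(s)
Clause 2: 1 literal(s)
Clause 3: 2 literal(s)
Clause 4: 3 literal(s)
Clause 5: 3 literal(s)
Total = 10

10


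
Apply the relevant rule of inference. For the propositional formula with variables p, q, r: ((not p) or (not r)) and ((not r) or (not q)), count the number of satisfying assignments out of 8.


Evaluate all 8 assignments for p, q, r:
p=0, q=0, r=0: 1
p=0, q=0, r=1: 1
p=0, q=1, r=0: 1
p=0, q=1, r=1: 0
p=1, q=0, r=0: 1
p=1, q=0, r=1: 0
p=1, q=1, r=0: 1
p=1, q=1, r=1: 0
Satisfying count = 5

5


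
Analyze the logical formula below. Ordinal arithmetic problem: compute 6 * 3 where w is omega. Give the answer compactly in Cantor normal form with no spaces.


Compute 6 * 3.
Ordinal * is associative and left-distributive over +, but NOT commutative; for finite n>1, n*w = w but w*n stays w*n.
Both finite; ordinal * agrees with natural *: 6 * 3 = 18.
Result = 18

18


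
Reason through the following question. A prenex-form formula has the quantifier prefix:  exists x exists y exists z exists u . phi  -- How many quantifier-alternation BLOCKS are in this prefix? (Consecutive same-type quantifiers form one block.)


Quantifier-type sequence: E E E E  (A=forall, E=exists)
Group into maximal same-type runs:
  Ex4
Number of blocks = 1

1


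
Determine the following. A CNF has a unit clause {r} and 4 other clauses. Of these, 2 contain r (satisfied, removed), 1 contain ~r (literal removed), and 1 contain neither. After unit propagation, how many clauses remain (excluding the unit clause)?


Satisfied (removed): 2
Shortened (remain): 1
Unchanged (remain): 1
Remaining = 1 + 1 = 2

2


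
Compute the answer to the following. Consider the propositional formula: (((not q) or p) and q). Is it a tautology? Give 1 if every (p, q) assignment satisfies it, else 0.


Check all 4 assignments:
p=0, q=0: 0
p=0, q=1: 0
p=1, q=0: 0
p=1, q=1: 1
Satisfying count = 1/4.
Tautology iff count = 4: no.

0


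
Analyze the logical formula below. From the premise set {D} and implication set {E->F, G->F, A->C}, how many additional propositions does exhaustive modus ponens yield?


Initial facts: {D}
Apply modus ponens to closure:
  (no implication fires)
Final known: {D}
New propositions: {(none)}
Count = 0

0


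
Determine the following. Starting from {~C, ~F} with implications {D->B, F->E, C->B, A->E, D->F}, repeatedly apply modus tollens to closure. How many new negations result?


Initial negated facts: {~C, ~F}
Apply modus tollens to closure:
  ~F and D->F  =>  ~D
Final negated: {~C, ~D, ~F}
New negations: {~D}
Count = 1

1


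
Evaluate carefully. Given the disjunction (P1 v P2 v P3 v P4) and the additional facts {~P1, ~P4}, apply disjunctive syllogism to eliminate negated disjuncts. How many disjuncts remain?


Original disjuncts (4): P1, P2, P3, P4
Negated (eliminate): ~P1, ~P4
Remaining disjuncts: P2, P3
Count = 4 - 2 = 2

2


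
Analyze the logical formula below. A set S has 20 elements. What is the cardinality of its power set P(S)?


The power set of a set with n elements has 2^n elements.
|P(S)| = 2^20 = 1048576

1048576


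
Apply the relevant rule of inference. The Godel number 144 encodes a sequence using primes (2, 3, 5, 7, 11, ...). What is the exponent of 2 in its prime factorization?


Factorize 144 by dividing by 2 repeatedly.
Division steps: 2 divides 144 exactly 4 time(s).
Exponent of 2 = 4

4


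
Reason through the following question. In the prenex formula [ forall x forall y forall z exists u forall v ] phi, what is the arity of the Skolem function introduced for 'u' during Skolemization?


Quantifier prefix: forall x forall y forall z exists u forall v
'u' is existentially quantified at position 4.
Universal variables preceding it: x, y, z
Skolem function arity = 3

3


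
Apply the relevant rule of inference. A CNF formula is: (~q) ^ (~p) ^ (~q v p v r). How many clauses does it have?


A CNF formula is a conjunction of clauses.
Clauses are separated by ^.
Counting the conjuncts: 3 clauses.

3


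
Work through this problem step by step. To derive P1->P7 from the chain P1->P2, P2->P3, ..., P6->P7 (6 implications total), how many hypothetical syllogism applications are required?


With 6 implications in a chain connecting 7 propositions:
P1->P2, P2->P3, ..., P6->P7
Steps needed = (number of implications) - 1 = 6 - 1 = 5

5


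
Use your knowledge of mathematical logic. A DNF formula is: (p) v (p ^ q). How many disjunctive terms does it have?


A DNF formula is a disjunction of terms (conjunctions).
Terms are separated by v.
Counting the disjuncts: 2 terms.

2


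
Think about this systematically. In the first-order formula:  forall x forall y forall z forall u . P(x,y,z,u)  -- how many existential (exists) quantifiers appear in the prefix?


Quantifier prefix: forall x forall y forall z forall u
Mark each quantifier type:
  U U U U
Universal count = 4, Existential count = 0
Asked for existential (exists) quantifiers: 0

0


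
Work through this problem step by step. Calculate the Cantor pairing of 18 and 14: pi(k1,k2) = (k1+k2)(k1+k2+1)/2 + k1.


k1 + k2 = 32
(k1+k2)(k1+k2+1)/2 = 32 * 33 / 2 = 528
pi = 528 + 18 = 546

546


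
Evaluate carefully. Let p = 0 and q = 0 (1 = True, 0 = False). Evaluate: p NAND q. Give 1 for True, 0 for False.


p = 0, q = 0
Operation: p NAND q
Evaluate: 0 NAND 0 = 1

1


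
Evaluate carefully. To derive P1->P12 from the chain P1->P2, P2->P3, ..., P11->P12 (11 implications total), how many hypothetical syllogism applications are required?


With 11 implications in a chain connecting 12 propositions:
P1->P2, P2->P3, ..., P11->P12
Steps needed = (number of implications) - 1 = 11 - 1 = 10

10


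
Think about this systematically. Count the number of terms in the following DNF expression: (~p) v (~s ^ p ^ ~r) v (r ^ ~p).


A DNF formula is a disjunction of terms (conjunctions).
Terms are separated by v.
Counting the disjuncts: 3 terms.

3


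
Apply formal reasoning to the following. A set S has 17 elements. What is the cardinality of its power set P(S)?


The power set of a set with n elements has 2^n elements.
|P(S)| = 2^17 = 131072

131072


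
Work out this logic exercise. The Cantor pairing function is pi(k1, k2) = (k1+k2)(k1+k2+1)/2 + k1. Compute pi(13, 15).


k1 + k2 = 28
(k1+k2)(k1+k2+1)/2 = 28 * 29 / 2 = 406
pi = 406 + 13 = 419

419


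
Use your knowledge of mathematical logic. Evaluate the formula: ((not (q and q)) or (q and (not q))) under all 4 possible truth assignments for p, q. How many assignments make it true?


Check all 4 assignments:
p=0, q=0: 1
p=0, q=1: 0
p=1, q=0: 1
p=1, q=1: 0
Count of True = 2

2


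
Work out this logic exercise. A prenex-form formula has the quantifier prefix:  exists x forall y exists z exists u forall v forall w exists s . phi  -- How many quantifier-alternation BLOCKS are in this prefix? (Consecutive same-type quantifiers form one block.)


Quantifier-type sequence: E A E E A A E  (A=forall, E=exists)
Group into maximal same-type runs:
  Ex1 | Ax1 | Ex2 | Ax2 | Ex1
Number of blocks = 5

5


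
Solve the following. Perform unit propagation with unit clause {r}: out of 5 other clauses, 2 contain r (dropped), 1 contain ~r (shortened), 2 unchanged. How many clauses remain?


Satisfied (removed): 2
Shortened (remain): 1
Unchanged (remain): 2
Remaining = 1 + 2 = 3

3


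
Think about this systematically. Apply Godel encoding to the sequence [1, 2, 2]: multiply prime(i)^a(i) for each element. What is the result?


Encode each element as an exponent of the corresponding prime:
  2^1 = 2
  3^2 = 9
  5^2 = 25
Product = 2 * 9 * 25 = 450

450


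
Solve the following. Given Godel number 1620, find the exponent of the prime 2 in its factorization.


Factorize 1620 by dividing by 2 repeatedly.
Division steps: 2 divides 1620 exactly 2 time(s).
Exponent of 2 = 2

2


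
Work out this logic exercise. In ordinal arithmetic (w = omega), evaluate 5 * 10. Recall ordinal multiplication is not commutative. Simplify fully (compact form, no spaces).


Compute 5 * 10.
Ordinal * is associative and left-distributive over +, but NOT commutative; for finite n>1, n*w = w but w*n stays w*n.
Both finite; ordinal * agrees with natural *: 5 * 10 = 50.
Result = 50

50


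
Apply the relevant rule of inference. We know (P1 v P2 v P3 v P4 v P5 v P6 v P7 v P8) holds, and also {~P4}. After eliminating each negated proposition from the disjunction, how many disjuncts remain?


Original disjuncts (8): P1, P2, P3, P4, P5, P6, P7, P8
Negated (eliminate): ~P4
Remaining disjuncts: P1, P2, P3, P5, P6, P7, P8
Count = 8 - 1 = 7

7


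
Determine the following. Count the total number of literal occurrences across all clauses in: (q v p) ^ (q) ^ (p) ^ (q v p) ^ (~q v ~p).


Counting literals in each clause:
Clause 1: 2 literal(s)
Clause 2: 1 literal(s)
Clause 3: 1 literal(s)
Clause 4: 2 literal(s)
Clause 5: 2 literal(s)
Total = 8

8


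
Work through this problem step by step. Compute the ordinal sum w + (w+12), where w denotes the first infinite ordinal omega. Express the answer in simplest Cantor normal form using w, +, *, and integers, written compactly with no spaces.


Compute w + (w+12).
Ordinal + is associative but NOT commutative; for finite n>0, n + w = w but w + n stays w+n.
w + (w+12) = (w+w) + 12 = w*2+12.
Result = w*2+12

w*2+12


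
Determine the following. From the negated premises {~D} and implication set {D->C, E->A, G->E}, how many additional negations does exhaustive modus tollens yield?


Initial negated facts: {~D}
Apply modus tollens to closure:
  (no implication fires)
Final negated: {~D}
New negations: {(none)}
Count = 0

0


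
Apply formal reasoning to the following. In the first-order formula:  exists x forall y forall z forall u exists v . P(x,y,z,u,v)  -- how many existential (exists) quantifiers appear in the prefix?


Quantifier prefix: exists x forall y forall z forall u exists v
Mark each quantifier type:
  E U U U E
Universal count = 3, Existential count = 2
Asked for existential (exists) quantifiers: 2

2


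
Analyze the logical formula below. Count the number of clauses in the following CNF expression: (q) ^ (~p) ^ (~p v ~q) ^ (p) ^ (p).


A CNF formula is a conjunction of clauses.
Clauses are separated by ^.
Counting the conjuncts: 5 clauses.

5


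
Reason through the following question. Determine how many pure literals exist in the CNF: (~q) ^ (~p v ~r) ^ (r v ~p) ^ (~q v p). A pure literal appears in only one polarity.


Check each variable for pure literal status:
p: mixed (not pure)
q: pure negative
r: mixed (not pure)
Pure literal count = 1

1


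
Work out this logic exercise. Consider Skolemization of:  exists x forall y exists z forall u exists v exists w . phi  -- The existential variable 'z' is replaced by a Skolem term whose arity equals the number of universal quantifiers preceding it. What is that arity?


Quantifier prefix: exists x forall y exists z forall u exists v exists w
'z' is existentially quantified at position 3.
Universal variables preceding it: y
Skolem function arity = 1

1


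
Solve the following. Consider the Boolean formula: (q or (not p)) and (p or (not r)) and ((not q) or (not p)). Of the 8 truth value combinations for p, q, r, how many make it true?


Evaluate all 8 assignments for p, q, r:
p=0, q=0, r=0: 1
p=0, q=0, r=1: 0
p=0, q=1, r=0: 1
p=0, q=1, r=1: 0
p=1, q=0, r=0: 0
p=1, q=0, r=1: 0
p=1, q=1, r=0: 0
p=1, q=1, r=1: 0
Satisfying count = 2

2


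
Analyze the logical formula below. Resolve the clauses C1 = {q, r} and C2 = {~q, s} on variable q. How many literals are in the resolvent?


Remove q from C1 and ~q from C2.
C1 remainder: {r}
C2 remainder: {s}
Union (resolvent): {r, s}
Resolvent has 2 literal(s).

2


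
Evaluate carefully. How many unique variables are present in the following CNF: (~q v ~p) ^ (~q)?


Identify each variable that appears in the formula.
Variables found: p, q
Count = 2

2


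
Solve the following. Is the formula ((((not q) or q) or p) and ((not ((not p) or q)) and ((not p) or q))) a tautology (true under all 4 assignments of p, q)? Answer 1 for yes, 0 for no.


Check all 4 assignments:
p=0, q=0: 0
p=0, q=1: 0
p=1, q=0: 0
p=1, q=1: 0
Satisfying count = 0/4.
Tautology iff count = 4: no.

0


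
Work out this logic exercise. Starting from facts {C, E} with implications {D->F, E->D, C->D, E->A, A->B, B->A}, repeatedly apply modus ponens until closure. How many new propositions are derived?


Initial facts: {C, E}
Apply modus ponens to closure:
  E and E->D  =>  D
  E and E->A  =>  A
  A and A->B  =>  B
  D and D->F  =>  F
Final known: {A, B, C, D, E, F}
New propositions: {A, B, D, F}
Count = 4

4


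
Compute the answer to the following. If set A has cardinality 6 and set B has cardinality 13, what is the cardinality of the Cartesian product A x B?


The Cartesian product A x B contains all ordered pairs (a, b).
|A x B| = |A| * |B| = 6 * 13 = 78

78


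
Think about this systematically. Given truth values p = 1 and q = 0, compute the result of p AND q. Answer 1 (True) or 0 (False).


p = 1, q = 0
Operation: p AND q
Evaluate: 1 AND 0 = 0

0


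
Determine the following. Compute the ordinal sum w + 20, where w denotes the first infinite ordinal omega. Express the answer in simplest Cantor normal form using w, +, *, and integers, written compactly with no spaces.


Compute w + 20.
Ordinal + is associative but NOT commutative; for finite n>0, n + w = w but w + n stays w+n.
w + 20 is already in normal form (a successor ordinal beyond w).
Result = w+20

w+20


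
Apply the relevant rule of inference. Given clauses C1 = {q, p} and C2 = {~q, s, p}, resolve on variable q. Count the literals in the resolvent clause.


Remove q from C1 and ~q from C2.
C1 remainder: {p}
C2 remainder: {s, p}
Union (resolvent): {p, s}
Resolvent has 2 literal(s).

2


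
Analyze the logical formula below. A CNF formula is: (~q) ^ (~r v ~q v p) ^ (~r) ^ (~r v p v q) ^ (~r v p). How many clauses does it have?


A CNF formula is a conjunction of clauses.
Clauses are separated by ^.
Counting the conjuncts: 5 clauses.

5


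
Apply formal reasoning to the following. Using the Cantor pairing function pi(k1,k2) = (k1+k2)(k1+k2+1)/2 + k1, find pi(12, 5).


k1 + k2 = 17
(k1+k2)(k1+k2+1)/2 = 17 * 18 / 2 = 153
pi = 153 + 12 = 165

165


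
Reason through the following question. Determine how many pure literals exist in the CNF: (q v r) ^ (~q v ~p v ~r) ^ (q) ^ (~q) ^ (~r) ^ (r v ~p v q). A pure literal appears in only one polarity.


Check each variable for pure literal status:
p: pure negative
q: mixed (not pure)
r: mixed (not pure)
Pure literal count = 1

1


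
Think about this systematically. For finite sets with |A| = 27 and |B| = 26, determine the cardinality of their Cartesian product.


The Cartesian product A x B contains all ordered pairs (a, b).
|A x B| = |A| * |B| = 27 * 26 = 702

702


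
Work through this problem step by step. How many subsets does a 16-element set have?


The power set of a set with n elements has 2^n elements.
|P(S)| = 2^16 = 65536

65536


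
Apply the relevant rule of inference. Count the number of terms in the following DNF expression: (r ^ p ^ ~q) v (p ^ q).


A DNF formula is a disjunction of terms (conjunctions).
Terms are separated by v.
Counting the disjuncts: 2 terms.

2


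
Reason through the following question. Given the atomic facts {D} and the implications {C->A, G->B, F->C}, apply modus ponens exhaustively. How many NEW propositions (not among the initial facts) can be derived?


Initial facts: {D}
Apply modus ponens to closure:
  (no implication fires)
Final known: {D}
New propositions: {(none)}
Count = 0

0


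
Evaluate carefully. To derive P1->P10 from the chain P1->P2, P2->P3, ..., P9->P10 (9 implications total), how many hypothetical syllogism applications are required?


With 9 implications in a chain connecting 10 propositions:
P1->P2, P2->P3, ..., P9->P10
Steps needed = (number of implications) - 1 = 9 - 1 = 8

8


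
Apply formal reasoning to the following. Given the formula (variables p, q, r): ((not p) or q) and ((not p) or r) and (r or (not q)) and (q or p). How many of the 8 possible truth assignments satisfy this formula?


Evaluate all 8 assignments for p, q, r:
p=0, q=0, r=0: 0
p=0, q=0, r=1: 0
p=0, q=1, r=0: 0
p=0, q=1, r=1: 1
p=1, q=0, r=0: 0
p=1, q=0, r=1: 0
p=1, q=1, r=0: 0
p=1, q=1, r=1: 1
Satisfying count = 2

2


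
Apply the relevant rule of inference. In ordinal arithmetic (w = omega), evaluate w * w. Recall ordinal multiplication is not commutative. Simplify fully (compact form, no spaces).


Compute w * w.
Ordinal * is associative and left-distributive over +, but NOT commutative; for finite n>1, n*w = w but w*n stays w*n.
w * w = w^2 by definition.
Result = w^2

w^2


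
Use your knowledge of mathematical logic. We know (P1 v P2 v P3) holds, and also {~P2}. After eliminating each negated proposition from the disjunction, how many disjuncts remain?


Original disjuncts (3): P1, P2, P3
Negated (eliminate): ~P2
Remaining disjuncts: P1, P3
Count = 3 - 1 = 2

2


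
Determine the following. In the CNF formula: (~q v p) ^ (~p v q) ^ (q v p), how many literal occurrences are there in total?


Counting literals in each clause:
Clause 1: 2 literal(s)
Clause 2: 2 literal(s)
Clause 3: 2 literal(s)
Total = 6

6


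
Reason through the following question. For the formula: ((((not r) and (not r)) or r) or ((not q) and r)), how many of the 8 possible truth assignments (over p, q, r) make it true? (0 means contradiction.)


Check all 8 assignments:
p=0, q=0, r=0: 1
p=0, q=0, r=1: 1
p=0, q=1, r=0: 1
p=0, q=1, r=1: 1
p=1, q=0, r=0: 1
p=1, q=0, r=1: 1
p=1, q=1, r=0: 1
p=1, q=1, r=1: 1
Count of True = 8

8


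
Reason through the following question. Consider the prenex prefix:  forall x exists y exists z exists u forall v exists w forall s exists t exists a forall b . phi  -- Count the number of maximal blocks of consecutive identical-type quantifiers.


Quantifier-type sequence: A E E E A E A E E A  (A=forall, E=exists)
Group into maximal same-type runs:
  Ax1 | Ex3 | Ax1 | Ex1 | Ax1 | Ex2 | Ax1
Number of blocks = 7

7


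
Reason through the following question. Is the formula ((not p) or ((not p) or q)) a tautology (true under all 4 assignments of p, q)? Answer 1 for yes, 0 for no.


Check all 4 assignments:
p=0, q=0: 1
p=0, q=1: 1
p=1, q=0: 0
p=1, q=1: 1
Satisfying count = 3/4.
Tautology iff count = 4: no.

0


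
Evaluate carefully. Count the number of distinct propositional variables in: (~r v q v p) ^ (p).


Identify each variable that appears in the formula.
Variables found: p, q, r
Count = 3

3


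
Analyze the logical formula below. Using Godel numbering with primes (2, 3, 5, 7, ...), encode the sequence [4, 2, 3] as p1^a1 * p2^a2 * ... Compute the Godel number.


Encode each element as an exponent of the corresponding prime:
  2^4 = 16
  3^2 = 9
  5^3 = 125
Product = 16 * 9 * 125 = 18000

18000


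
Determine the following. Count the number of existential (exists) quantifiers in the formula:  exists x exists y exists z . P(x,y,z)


Quantifier prefix: exists x exists y exists z
Mark each quantifier type:
  E E E
Universal count = 0, Existential count = 3
Asked for existential (exists) quantifiers: 3

3


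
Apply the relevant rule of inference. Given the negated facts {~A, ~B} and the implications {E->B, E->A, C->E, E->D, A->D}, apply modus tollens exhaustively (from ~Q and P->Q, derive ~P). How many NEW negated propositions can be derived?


Initial negated facts: {~A, ~B}
Apply modus tollens to closure:
  ~B and E->B  =>  ~E
  ~E and C->E  =>  ~C
Final negated: {~A, ~B, ~C, ~E}
New negations: {~C, ~E}
Count = 2

2


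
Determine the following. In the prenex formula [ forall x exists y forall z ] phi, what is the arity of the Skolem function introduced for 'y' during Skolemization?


Quantifier prefix: forall x exists y forall z
'y' is existentially quantified at position 2.
Universal variables preceding it: x
Skolem function arity = 1

1


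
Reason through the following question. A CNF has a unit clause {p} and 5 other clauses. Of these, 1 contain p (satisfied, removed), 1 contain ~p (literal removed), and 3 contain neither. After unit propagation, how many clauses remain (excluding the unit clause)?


Satisfied (removed): 1
Shortened (remain): 1
Unchanged (remain): 3
Remaining = 1 + 3 = 4

4


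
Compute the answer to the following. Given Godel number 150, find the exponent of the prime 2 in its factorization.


Factorize 150 by dividing by 2 repeatedly.
Division steps: 2 divides 150 exactly 1 time(s).
Exponent of 2 = 1

1


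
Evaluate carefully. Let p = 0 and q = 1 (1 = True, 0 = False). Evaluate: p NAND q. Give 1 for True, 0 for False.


p = 0, q = 1
Operation: p NAND q
Evaluate: 0 NAND 1 = 1

1


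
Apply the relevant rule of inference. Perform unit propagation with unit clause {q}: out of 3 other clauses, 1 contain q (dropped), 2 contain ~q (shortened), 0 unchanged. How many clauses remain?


Satisfied (removed): 1
Shortened (remain): 2
Unchanged (remain): 0
Remaining = 2 + 0 = 2

2


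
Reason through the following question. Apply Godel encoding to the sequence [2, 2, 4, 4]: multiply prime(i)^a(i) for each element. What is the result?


Encode each element as an exponent of the corresponding prime:
  2^2 = 4
  3^2 = 9
  5^4 = 625
  7^4 = 2401
Product = 4 * 9 * 625 * 2401 = 54022500

54022500


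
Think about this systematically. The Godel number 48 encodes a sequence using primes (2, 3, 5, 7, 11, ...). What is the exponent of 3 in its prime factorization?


Factorize 48 by dividing by 3 repeatedly.
Division steps: 3 divides 48 exactly 1 time(s).
Exponent of 3 = 1

1


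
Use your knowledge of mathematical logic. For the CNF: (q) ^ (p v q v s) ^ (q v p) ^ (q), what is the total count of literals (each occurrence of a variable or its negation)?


Counting literals in each clause:
Clause 1: 1 literal(s)
Clause 2: 3 literal(s)
Clause 3: 2 literal(s)
Clause 4: 1 literal(s)
Total = 7

7


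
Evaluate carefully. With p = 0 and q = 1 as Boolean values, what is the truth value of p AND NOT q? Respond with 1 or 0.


p = 0, q = 1
Operation: p AND NOT q
Evaluate: 0 AND NOT 1 = 0

0


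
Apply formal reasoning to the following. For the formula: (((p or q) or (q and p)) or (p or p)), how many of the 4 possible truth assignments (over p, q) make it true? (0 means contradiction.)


Check all 4 assignments:
p=0, q=0: 0
p=0, q=1: 1
p=1, q=0: 1
p=1, q=1: 1
Count of True = 3

3


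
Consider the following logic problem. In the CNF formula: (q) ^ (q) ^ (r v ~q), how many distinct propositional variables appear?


Identify each variable that appears in the formula.
Variables found: q, r
Count = 2

2


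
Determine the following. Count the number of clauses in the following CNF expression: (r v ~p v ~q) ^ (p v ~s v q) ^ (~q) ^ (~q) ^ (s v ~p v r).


A CNF formula is a conjunction of clauses.
Clauses are separated by ^.
Counting the conjuncts: 5 clauses.

5


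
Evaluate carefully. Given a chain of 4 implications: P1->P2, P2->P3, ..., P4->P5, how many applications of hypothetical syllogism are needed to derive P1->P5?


With 4 implications in a chain connecting 5 propositions:
P1->P2, P2->P3, ..., P4->P5
Steps needed = (number of implications) - 1 = 4 - 1 = 3

3


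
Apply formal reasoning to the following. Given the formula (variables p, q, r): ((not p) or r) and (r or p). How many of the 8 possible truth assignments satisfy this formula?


Evaluate all 8 assignments for p, q, r:
p=0, q=0, r=0: 0
p=0, q=0, r=1: 1
p=0, q=1, r=0: 0
p=0, q=1, r=1: 1
p=1, q=0, r=0: 0
p=1, q=0, r=1: 1
p=1, q=1, r=0: 0
p=1, q=1, r=1: 1
Satisfying count = 4

4


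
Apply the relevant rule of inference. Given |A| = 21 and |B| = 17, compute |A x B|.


The Cartesian product A x B contains all ordered pairs (a, b).
|A x B| = |A| * |B| = 21 * 17 = 357

357


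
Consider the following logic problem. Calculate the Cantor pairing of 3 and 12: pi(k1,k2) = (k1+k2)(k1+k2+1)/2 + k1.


k1 + k2 = 15
(k1+k2)(k1+k2+1)/2 = 15 * 16 / 2 = 120
pi = 120 + 3 = 123

123


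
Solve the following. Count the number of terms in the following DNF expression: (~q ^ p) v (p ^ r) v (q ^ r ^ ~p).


A DNF formula is a disjunction of terms (conjunctions).
Terms are separated by v.
Counting the disjuncts: 3 terms.

3


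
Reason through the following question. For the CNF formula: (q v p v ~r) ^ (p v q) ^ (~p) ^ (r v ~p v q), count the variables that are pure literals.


Check each variable for pure literal status:
p: mixed (not pure)
q: pure positive
r: mixed (not pure)
Pure literal count = 1

1


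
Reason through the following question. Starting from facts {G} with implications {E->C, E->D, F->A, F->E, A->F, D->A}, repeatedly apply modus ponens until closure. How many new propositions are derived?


Initial facts: {G}
Apply modus ponens to closure:
  (no implication fires)
Final known: {G}
New propositions: {(none)}
Count = 0

0


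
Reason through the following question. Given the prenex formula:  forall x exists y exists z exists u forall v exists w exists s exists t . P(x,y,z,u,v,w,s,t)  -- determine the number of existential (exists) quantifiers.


Quantifier prefix: forall x exists y exists z exists u forall v exists w exists s exists t
Mark each quantifier type:
  U E E E U E E E
Universal count = 2, Existential count = 6
Asked for existential (exists) quantifiers: 6

6


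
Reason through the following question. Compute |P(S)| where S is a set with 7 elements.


The power set of a set with n elements has 2^n elements.
|P(S)| = 2^7 = 128

128


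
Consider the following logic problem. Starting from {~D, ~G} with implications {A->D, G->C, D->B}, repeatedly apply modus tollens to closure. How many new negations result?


Initial negated facts: {~D, ~G}
Apply modus tollens to closure:
  ~D and A->D  =>  ~A
Final negated: {~A, ~D, ~G}
New negations: {~A}
Count = 1

1


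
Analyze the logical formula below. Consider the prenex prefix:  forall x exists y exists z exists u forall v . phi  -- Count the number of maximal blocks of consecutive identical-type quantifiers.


Quantifier-type sequence: A E E E A  (A=forall, E=exists)
Group into maximal same-type runs:
  Ax1 | Ex3 | Ax1
Number of blocks = 3

3


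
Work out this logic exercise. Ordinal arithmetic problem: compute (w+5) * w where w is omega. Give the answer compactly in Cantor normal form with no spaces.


Compute (w+5) * w.
Ordinal * is associative and left-distributive over +, but NOT commutative; for finite n>1, n*w = w but w*n stays w*n.
(w+5) * w = sup{(w+5)*k : k<w} = sup{w*k+5} = w^2 (the +5 tail is absorbed in the limit).
Result = w^2

w^2


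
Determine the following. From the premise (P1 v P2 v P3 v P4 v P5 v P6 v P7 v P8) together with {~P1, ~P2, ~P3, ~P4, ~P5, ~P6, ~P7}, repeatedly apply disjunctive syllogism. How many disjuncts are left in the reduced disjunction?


Original disjuncts (8): P1, P2, P3, P4, P5, P6, P7, P8
Negated (eliminate): ~P1, ~P2, ~P3, ~P4, ~P5, ~P6, ~P7
Remaining disjuncts: P8
Count = 8 - 7 = 1

1
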